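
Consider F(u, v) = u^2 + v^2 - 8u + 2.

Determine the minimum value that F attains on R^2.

F(u,v) separates as P(u) + Q(v) + 2, so its minimum is min P + min Q + 2.
P'(u) = 2u - 8 vanishes at u ∈ {4}; Q'(v) = 2v vanishes at v ∈ {0}.
Local minima of P (where P''>0): P(4)=-16. Local minima of Q: Q(0)=0.
So the global minimum of F is P(4) + Q(0) + 2 = -16 + 0 + 2 = -14, attained at (4, 0).

-14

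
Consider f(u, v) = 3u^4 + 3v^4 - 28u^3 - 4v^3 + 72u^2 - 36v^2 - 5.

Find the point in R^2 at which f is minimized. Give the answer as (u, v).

(0, 3)

f(u,v) separates as P(u) + Q(v) − 5, so its minimum is min P + min Q − 5.
P'(u) = 12u(u - 4)(u - 3) vanishes at u ∈ {0, 3, 4}; Q'(v) = 12v(v - 3)(v + 2) vanishes at v ∈ {-2, 0, 3}.
Local minima of P (where P''>0): P(0)=0, P(4)=128. Local minima of Q: Q(-2)=-64, Q(3)=-189.
So the global minimum of f is P(0) + Q(3) − 5 = 0 − 189 − 5 = -194, attained at (0, 3).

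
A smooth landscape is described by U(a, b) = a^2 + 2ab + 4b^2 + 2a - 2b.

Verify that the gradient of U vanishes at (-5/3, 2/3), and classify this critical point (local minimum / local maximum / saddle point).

local minimum

∇U = (2a + 2b + 2, 2a + 8b - 2); substituting (-5/3, 2/3) gives ∇U = (0, 0), so (-5/3, 2/3) is indeed a critical point.
The Hessian of U is constant: H = [[2, 2], [2, 8]].
det(H) = 2·8 − 2² = 12.
det(H) > 0 and tr(H) = 10 > 0, so H is positive definite and the point is a local minimum.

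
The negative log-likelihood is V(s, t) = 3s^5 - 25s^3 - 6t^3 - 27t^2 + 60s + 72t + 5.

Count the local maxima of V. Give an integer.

2

V separates as a function of s plus a function of t, so ∇V=0 decouples.
∂V/∂s = 15(s - 2)(s - 1)(s + 1)(s + 2) = 0 at s ∈ {-2, -1, 1, 2}; ∂V/∂t = -18(t - 1)(t + 4) = 0 at t ∈ {-4, 1}.
The Hessian is diagonal: diag(V_ss, V_tt). Second derivatives: V_ss(-2)=-180, V_ss(-1)=90, V_ss(1)=-90, V_ss(2)=180; V_tt(-4)=90, V_tt(1)=-90.
Local maxima occur where both diagonal entries negative: (-2, 1), (1, 1). Count: 2.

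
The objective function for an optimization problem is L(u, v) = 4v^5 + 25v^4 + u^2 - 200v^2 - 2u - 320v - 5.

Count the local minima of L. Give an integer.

2

L separates as a function of u plus a function of v, so ∇L=0 decouples.
∂L/∂u = 2(u - 1) = 0 at u ∈ {1}; ∂L/∂v = 20(v - 2)(v + 1)(v + 2)(v + 4) = 0 at v ∈ {-4, -2, -1, 2}.
The Hessian is diagonal: diag(L_uu, L_vv). Second derivatives: L_uu(1)=2; L_vv(-4)=-720, L_vv(-2)=160, L_vv(-1)=-180, L_vv(2)=1440.
Local minima occur where both diagonal entries positive: (1, -2), (1, 2). Count: 2.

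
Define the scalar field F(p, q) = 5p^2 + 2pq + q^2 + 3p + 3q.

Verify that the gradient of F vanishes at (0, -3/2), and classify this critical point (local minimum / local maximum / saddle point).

local minimum

∇F = (10p + 2q + 3, 2p + 2q + 3); substituting (0, -3/2) gives ∇F = (0, 0), so (0, -3/2) is indeed a critical point.
The Hessian of F is constant: H = [[10, 2], [2, 2]].
det(H) = 10·2 − 2² = 16.
det(H) > 0 and tr(H) = 12 > 0, so H is positive definite and the point is a local minimum.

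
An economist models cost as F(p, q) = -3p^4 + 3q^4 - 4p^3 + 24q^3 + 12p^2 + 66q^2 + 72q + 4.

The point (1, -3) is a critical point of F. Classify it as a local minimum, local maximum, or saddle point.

The mixed partial ∂²F/∂p∂q is 0, so the Hessian at any point is diag(F_pp, F_qq) = diag(12(-3p^2 - 2p + 2), 12(3q^2 + 12q + 11)).
At (1, -3): H = diag(-36, 24).
The eigenvalues have opposite signs, so H is indefinite: a saddle point.

saddle point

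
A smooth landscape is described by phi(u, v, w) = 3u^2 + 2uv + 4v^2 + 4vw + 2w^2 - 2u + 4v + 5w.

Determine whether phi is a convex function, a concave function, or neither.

convex

phi is quadratic, so its Hessian is the constant matrix H = [[6, 2, 0], [2, 8, 4], [0, 4, 4]].
Leading principal minors: 6, 44, 80.
All positive ⇒ H ≻ 0 ⇒ convex.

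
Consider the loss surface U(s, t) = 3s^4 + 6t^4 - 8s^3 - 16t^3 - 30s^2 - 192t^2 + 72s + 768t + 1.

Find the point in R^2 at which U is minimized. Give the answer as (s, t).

(-2, -4)

U(s,t) separates as P(s) + Q(t) + 1, so its minimum is min P + min Q + 1.
P'(s) = 12(s - 3)(s - 1)(s + 2) vanishes at s ∈ {-2, 1, 3}; Q'(t) = 24(t - 4)(t - 2)(t + 4) vanishes at t ∈ {-4, 2, 4}.
Local minima of P (where P''>0): P(-2)=-152, P(3)=-27. Local minima of Q: Q(-4)=-3584, Q(4)=512.
So the global minimum of U is P(-2) + Q(-4) + 1 = -152 − 3584 + 1 = -3735, attained at (-2, -4).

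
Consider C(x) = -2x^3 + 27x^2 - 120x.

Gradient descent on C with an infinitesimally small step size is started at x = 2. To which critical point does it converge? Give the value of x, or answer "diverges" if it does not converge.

4

C'(x) = -6(x - 5)(x - 4), so C'(2) = -36.
Gradient descent moves in the -C' direction, i.e. x is increasing.
The nearest critical point in that direction is x = 4, where C'' = 6 > 0 (a local minimum). The iterate converges there.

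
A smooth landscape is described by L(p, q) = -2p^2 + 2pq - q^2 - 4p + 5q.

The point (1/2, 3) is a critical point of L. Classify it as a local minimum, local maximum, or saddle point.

The Hessian of L is constant: H = [[-4, 2], [2, -2]].
det(H) = (-4)·(-2) − 2² = 4.
det(H) > 0 and tr(H) = -6 < 0, so H is negative definite and the point is a local maximum.

local maximum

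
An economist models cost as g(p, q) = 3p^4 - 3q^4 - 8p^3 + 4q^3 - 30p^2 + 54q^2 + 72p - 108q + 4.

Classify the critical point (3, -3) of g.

saddle point

The mixed partial ∂²g/∂p∂q is 0, so the Hessian at any point is diag(g_pp, g_qq) = diag(12(3p^2 - 4p - 5), 12(-3q^2 + 2q + 9)).
At (3, -3): H = diag(120, -288).
The eigenvalues have opposite signs, so H is indefinite: a saddle point.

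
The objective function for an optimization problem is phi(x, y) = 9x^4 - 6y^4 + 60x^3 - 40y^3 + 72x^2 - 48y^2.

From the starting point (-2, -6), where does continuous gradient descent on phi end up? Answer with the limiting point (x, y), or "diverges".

phi is separable, so gradient descent decouples: x follows -∂phi/∂x, y follows -∂phi/∂y.
∂phi/∂x = 36x(x + 1)(x + 4); at x=-2 this is 144, so x decreases.
∂phi/∂y = -24y(y + 1)(y + 4); at y=-6 this is 1440, so y decreases.
The y-coordinate has no critical point in that direction and runs off to infinity.

diverges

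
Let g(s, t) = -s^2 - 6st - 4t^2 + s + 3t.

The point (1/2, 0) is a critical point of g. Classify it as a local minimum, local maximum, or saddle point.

The Hessian of g is constant: H = [[-2, -6], [-6, -8]].
det(H) = (-2)·(-8) − (-6)² = -20.
Since det(H) < 0, H is indefinite and the critical point is a saddle point.

saddle point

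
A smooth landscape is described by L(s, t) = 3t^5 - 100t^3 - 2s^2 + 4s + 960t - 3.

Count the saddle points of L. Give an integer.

L separates as a function of s plus a function of t, so ∇L=0 decouples.
∂L/∂s = -4(s - 1) = 0 at s ∈ {1}; ∂L/∂t = 15(t - 4)(t - 2)(t + 2)(t + 4) = 0 at t ∈ {-4, -2, 2, 4}.
The Hessian is diagonal: diag(L_ss, L_tt). Second derivatives: L_ss(1)=-4; L_tt(-4)=-1440, L_tt(-2)=720, L_tt(2)=-720, L_tt(4)=1440.
Saddle points occur where the two diagonal entries have opposite signs: (1, -2), (1, 4). Count: 2.

2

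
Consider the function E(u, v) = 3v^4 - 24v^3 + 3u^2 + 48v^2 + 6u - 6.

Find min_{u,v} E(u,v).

-9

E(u,v) separates as P(u) + Q(v) − 6, so its minimum is min P + min Q − 6.
P'(u) = 6u + 6 vanishes at u ∈ {-1}; Q'(v) = 12v(v - 4)(v - 2) vanishes at v ∈ {0, 2, 4}.
Local minima of P (where P''>0): P(-1)=-3. Local minima of Q: Q(0)=0, Q(4)=0.
So the global minimum of E is P(-1) + Q(0) − 6 = -3 + 0 − 6 = -9, attained at (-1, 0).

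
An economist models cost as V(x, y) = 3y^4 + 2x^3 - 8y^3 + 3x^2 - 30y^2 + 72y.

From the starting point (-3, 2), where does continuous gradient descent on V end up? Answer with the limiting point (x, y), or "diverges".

diverges

V is separable, so gradient descent decouples: x follows -∂V/∂x, y follows -∂V/∂y.
∂V/∂x = 6x(x + 1); at x=-3 this is 36, so x decreases.
∂V/∂y = 12(y - 3)(y - 1)(y + 2); at y=2 this is -48, so y increases.
The x-coordinate has no critical point in that direction and runs off to infinity.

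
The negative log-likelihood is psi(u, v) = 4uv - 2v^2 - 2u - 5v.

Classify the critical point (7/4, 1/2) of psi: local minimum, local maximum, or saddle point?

The Hessian of psi is constant: H = [[0, 4], [4, -4]].
det(H) = 0·(-4) − 4² = -16.
Since det(H) < 0, H is indefinite and the critical point is a saddle point.

saddle point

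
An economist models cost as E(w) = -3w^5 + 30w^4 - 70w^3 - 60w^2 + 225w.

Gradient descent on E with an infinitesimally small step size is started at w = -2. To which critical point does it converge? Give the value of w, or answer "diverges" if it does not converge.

-1

E'(w) = -15(w - 5)(w - 3)(w - 1)(w + 1), so E'(-2) = -1575.
Gradient descent moves in the -E' direction, i.e. w is increasing.
The nearest critical point in that direction is w = -1, where E'' = 720 > 0 (a local minimum). The iterate converges there.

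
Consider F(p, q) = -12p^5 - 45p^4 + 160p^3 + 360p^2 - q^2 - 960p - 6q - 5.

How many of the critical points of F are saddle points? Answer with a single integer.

2

F separates as a function of p plus a function of q, so ∇F=0 decouples.
∂F/∂p = -60(p - 2)(p - 1)(p + 2)(p + 4) = 0 at p ∈ {-4, -2, 1, 2}; ∂F/∂q = -2(q + 3) = 0 at q ∈ {-3}.
The Hessian is diagonal: diag(F_pp, F_qq). Second derivatives: F_pp(-4)=3600, F_pp(-2)=-1440, F_pp(1)=900, F_pp(2)=-1440; F_qq(-3)=-2.
Saddle points occur where the two diagonal entries have opposite signs: (-4, -3), (1, -3). Count: 2.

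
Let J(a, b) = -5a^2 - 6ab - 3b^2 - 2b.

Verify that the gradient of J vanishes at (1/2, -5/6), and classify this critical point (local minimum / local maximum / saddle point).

∇J = (-10a - 6b, -6a - 6b - 2); substituting (1/2, -5/6) gives ∇J = (0, 0), so (1/2, -5/6) is indeed a critical point.
The Hessian of J is constant: H = [[-10, -6], [-6, -6]].
det(H) = (-10)·(-6) − (-6)² = 24.
det(H) > 0 and tr(H) = -16 < 0, so H is negative definite and the point is a local maximum.

local maximum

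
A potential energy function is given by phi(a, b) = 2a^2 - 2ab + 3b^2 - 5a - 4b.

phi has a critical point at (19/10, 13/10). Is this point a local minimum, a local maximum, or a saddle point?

local minimum

The Hessian of phi is constant: H = [[4, -2], [-2, 6]].
det(H) = 4·6 − (-2)² = 20.
det(H) > 0 and tr(H) = 10 > 0, so H is positive definite and the point is a local minimum.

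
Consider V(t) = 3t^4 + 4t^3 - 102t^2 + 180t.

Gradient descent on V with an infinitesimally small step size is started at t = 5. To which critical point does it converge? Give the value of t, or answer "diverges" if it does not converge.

V'(t) = 12(t - 3)(t - 1)(t + 5), so V'(5) = 960.
Gradient descent moves in the -V' direction, i.e. t is decreasing.
The nearest critical point in that direction is t = 3, where V'' = 192 > 0 (a local minimum). The iterate converges there.

3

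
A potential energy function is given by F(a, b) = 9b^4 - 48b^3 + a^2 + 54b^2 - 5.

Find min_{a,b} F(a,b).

-86

F(a,b) separates as P(a) + Q(b) − 5, so its minimum is min P + min Q − 5.
P'(a) = 2a vanishes at a ∈ {0}; Q'(b) = 36b(b - 3)(b - 1) vanishes at b ∈ {0, 1, 3}.
Local minima of P (where P''>0): P(0)=0. Local minima of Q: Q(0)=0, Q(3)=-81.
So the global minimum of F is P(0) + Q(3) − 5 = 0 − 81 − 5 = -86, attained at (0, 3).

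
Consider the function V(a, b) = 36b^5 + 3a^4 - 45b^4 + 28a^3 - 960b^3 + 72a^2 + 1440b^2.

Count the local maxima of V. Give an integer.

V separates as a function of a plus a function of b, so ∇V=0 decouples.
∂V/∂a = 12a(a + 3)(a + 4) = 0 at a ∈ {-4, -3, 0}; ∂V/∂b = 180b(b - 4)(b - 1)(b + 4) = 0 at b ∈ {-4, 0, 1, 4}.
The Hessian is diagonal: diag(V_aa, V_bb). Second derivatives: V_aa(-4)=48, V_aa(-3)=-36, V_aa(0)=144; V_bb(-4)=-28800, V_bb(0)=2880, V_bb(1)=-2700, V_bb(4)=17280.
Local maxima occur where both diagonal entries negative: (-3, -4), (-3, 1). Count: 2.

2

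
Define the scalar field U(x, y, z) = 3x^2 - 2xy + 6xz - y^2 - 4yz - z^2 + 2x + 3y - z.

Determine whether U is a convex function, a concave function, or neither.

U is quadratic, so its Hessian is the constant matrix H = [[6, -2, 6], [-2, -2, -4], [6, -4, -2]].
Leading principal minors: 6, -16, 104.
Neither pattern holds ⇒ H is indefinite ⇒ neither convex nor concave.

neither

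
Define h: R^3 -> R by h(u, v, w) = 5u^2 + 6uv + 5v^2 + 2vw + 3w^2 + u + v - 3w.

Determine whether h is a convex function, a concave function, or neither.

h is quadratic, so its Hessian is the constant matrix H = [[10, 6, 0], [6, 10, 2], [0, 2, 6]].
Leading principal minors: 10, 64, 344.
All positive ⇒ H ≻ 0 ⇒ convex.

convex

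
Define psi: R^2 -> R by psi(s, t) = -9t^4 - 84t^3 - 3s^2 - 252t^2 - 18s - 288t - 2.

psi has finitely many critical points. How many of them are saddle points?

1

psi separates as a function of s plus a function of t, so ∇psi=0 decouples.
∂psi/∂s = -6(s + 3) = 0 at s ∈ {-3}; ∂psi/∂t = -36(t + 1)(t + 2)(t + 4) = 0 at t ∈ {-4, -2, -1}.
The Hessian is diagonal: diag(psi_ss, psi_tt). Second derivatives: psi_ss(-3)=-6; psi_tt(-4)=-216, psi_tt(-2)=72, psi_tt(-1)=-108.
Saddle points occur where the two diagonal entries have opposite signs: (-3, -2). Count: 1.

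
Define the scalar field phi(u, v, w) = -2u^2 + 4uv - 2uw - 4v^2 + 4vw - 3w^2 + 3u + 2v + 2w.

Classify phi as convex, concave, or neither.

phi is quadratic, so its Hessian is the constant matrix H = [[-4, 4, -2], [4, -8, 4], [-2, 4, -6]].
Leading principal minors: -4, 16, -64.
Signs alternate −, +, − ⇒ H ≺ 0 ⇒ concave.

concave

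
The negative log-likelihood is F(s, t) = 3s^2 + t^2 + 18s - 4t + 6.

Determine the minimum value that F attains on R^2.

F(s,t) separates as P(s) + Q(t) + 6, so its minimum is min P + min Q + 6.
P'(s) = 6s + 18 vanishes at s ∈ {-3}; Q'(t) = 2(t - 2) vanishes at t ∈ {2}.
Local minima of P (where P''>0): P(-3)=-27. Local minima of Q: Q(2)=-4.
So the global minimum of F is P(-3) + Q(2) + 6 = -27 − 4 + 6 = -25, attained at (-3, 2).

-25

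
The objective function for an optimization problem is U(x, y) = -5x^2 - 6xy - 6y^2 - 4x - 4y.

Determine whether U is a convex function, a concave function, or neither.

concave

U is quadratic, so its Hessian is the constant matrix H = [[-10, -6], [-6, -12]].
det(H) = 84, tr(H) = -22.
det(H) > 0 and tr(H) < 0, so H is negative definite everywhere: concave.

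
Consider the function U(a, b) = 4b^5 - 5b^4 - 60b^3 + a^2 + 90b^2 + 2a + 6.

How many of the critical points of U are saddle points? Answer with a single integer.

2

U separates as a function of a plus a function of b, so ∇U=0 decouples.
∂U/∂a = 2(a + 1) = 0 at a ∈ {-1}; ∂U/∂b = 20b(b - 3)(b - 1)(b + 3) = 0 at b ∈ {-3, 0, 1, 3}.
The Hessian is diagonal: diag(U_aa, U_bb). Second derivatives: U_aa(-1)=2; U_bb(-3)=-1440, U_bb(0)=180, U_bb(1)=-160, U_bb(3)=720.
Saddle points occur where the two diagonal entries have opposite signs: (-1, -3), (-1, 1). Count: 2.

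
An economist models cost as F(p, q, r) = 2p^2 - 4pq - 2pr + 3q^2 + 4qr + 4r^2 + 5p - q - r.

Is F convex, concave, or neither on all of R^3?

convex

F is quadratic, so its Hessian is the constant matrix H = [[4, -4, -2], [-4, 6, 4], [-2, 4, 8]].
Leading principal minors: 4, 8, 40.
All positive ⇒ H ≻ 0 ⇒ convex.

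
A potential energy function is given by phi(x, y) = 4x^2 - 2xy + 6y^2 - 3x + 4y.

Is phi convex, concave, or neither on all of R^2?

phi is quadratic, so its Hessian is the constant matrix H = [[8, -2], [-2, 12]].
det(H) = 92, tr(H) = 20.
det(H) > 0 and tr(H) > 0, so H is positive definite everywhere: convex.

convex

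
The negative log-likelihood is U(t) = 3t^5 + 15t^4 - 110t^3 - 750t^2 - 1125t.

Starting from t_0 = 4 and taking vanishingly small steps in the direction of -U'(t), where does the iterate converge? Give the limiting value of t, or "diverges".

5

U'(t) = 15(t - 5)(t + 1)(t + 3)(t + 5), so U'(4) = -4725.
Gradient descent moves in the -U' direction, i.e. t is increasing.
The nearest critical point in that direction is t = 5, where U'' = 7200 > 0 (a local minimum). The iterate converges there.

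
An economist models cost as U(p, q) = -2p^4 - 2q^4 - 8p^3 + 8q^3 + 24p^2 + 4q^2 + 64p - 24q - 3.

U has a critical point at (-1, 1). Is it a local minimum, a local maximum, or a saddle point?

local minimum

The mixed partial ∂²U/∂p∂q is 0, so the Hessian at any point is diag(U_pp, U_qq) = diag(24(-p^2 - 2p + 2), 8(-3q^2 + 6q + 1)).
At (-1, 1): H = diag(72, 32).
Both eigenvalues are positive, so H is positive definite: a local minimum.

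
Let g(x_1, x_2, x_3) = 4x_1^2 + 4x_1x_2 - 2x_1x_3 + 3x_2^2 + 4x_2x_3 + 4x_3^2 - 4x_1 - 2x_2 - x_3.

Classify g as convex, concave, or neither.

g is quadratic, so its Hessian is the constant matrix H = [[8, 4, -2], [4, 6, 4], [-2, 4, 8]].
Leading principal minors: 8, 32, 40.
All positive ⇒ H ≻ 0 ⇒ convex.

convex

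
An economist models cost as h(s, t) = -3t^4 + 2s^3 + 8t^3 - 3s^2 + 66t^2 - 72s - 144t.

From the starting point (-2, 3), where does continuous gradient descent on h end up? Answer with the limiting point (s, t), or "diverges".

(4, 1)

h is separable, so gradient descent decouples: s follows -∂h/∂s, t follows -∂h/∂t.
∂h/∂s = 6(s - 4)(s + 3); at s=-2 this is -36, so s increases.
∂h/∂t = -12(t - 4)(t - 1)(t + 3); at t=3 this is 144, so t decreases.
s converges to its nearest critical value 4 (a local min of the s-part); t converges to 1. The iterate converges to (4, 1).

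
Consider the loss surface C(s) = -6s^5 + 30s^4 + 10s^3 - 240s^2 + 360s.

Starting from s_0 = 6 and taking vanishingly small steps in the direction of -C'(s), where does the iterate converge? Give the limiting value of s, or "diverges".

diverges

C'(s) = -30(s - 3)(s - 2)(s - 1)(s + 2), so C'(6) = -14400.
Gradient descent moves in the -C' direction, i.e. s is increasing.
There is no critical point above s=6, and C' keeps the same sign, so the iterate runs off to +∞.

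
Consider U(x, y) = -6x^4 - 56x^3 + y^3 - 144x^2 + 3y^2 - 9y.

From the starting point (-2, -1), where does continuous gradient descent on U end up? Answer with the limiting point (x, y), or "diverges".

(-3, 1)

U is separable, so gradient descent decouples: x follows -∂U/∂x, y follows -∂U/∂y.
∂U/∂x = -24x(x + 3)(x + 4); at x=-2 this is 96, so x decreases.
∂U/∂y = 3(y - 1)(y + 3); at y=-1 this is -12, so y increases.
x converges to its nearest critical value -3 (a local min of the x-part); y converges to 1. The iterate converges to (-3, 1).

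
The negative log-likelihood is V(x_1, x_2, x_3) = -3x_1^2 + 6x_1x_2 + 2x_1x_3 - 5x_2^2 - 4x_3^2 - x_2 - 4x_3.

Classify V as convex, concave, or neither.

concave

V is quadratic, so its Hessian is the constant matrix H = [[-6, 6, 2], [6, -10, 0], [2, 0, -8]].
Leading principal minors: -6, 24, -152.
Signs alternate −, +, − ⇒ H ≺ 0 ⇒ concave.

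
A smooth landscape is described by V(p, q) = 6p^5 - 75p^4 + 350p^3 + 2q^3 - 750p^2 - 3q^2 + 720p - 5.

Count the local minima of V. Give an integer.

V separates as a function of p plus a function of q, so ∇V=0 decouples.
∂V/∂p = 30(p - 4)(p - 3)(p - 2)(p - 1) = 0 at p ∈ {1, 2, 3, 4}; ∂V/∂q = 6q(q - 1) = 0 at q ∈ {0, 1}.
The Hessian is diagonal: diag(V_pp, V_qq). Second derivatives: V_pp(1)=-180, V_pp(2)=60, V_pp(3)=-60, V_pp(4)=180; V_qq(0)=-6, V_qq(1)=6.
Local minima occur where both diagonal entries positive: (2, 1), (4, 1). Count: 2.

2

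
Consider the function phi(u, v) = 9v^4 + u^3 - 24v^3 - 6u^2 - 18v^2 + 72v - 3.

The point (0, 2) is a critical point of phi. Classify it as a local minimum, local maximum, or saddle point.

The mixed partial ∂²phi/∂u∂v is 0, so the Hessian at any point is diag(phi_uu, phi_vv) = diag(6(u - 2), 36(3v^2 - 4v - 1)).
At (0, 2): H = diag(-12, 108).
The eigenvalues have opposite signs, so H is indefinite: a saddle point.

saddle point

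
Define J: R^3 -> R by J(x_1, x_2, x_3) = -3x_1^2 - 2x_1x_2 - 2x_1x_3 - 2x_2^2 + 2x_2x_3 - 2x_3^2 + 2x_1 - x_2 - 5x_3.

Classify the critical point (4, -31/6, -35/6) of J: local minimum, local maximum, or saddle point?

The Hessian is constant: H = [[-6, -2, -2], [-2, -4, 2], [-2, 2, -4]].
Leading principal minors: Δ₁ = -6, Δ₂ = 20, Δ₃ = -24.
The minors alternate sign starting negative (−, +, −), so H is negative definite: a local maximum.

local maximum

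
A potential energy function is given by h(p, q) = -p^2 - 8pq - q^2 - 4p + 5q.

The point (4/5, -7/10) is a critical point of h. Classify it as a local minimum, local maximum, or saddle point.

saddle point

The Hessian of h is constant: H = [[-2, -8], [-8, -2]].
det(H) = (-2)·(-2) − (-8)² = -60.
Since det(H) < 0, H is indefinite and the critical point is a saddle point.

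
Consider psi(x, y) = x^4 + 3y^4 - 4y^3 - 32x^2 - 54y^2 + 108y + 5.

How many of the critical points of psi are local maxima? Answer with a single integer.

psi separates as a function of x plus a function of y, so ∇psi=0 decouples.
∂psi/∂x = 4x(x - 4)(x + 4) = 0 at x ∈ {-4, 0, 4}; ∂psi/∂y = 12(y - 3)(y - 1)(y + 3) = 0 at y ∈ {-3, 1, 3}.
The Hessian is diagonal: diag(psi_xx, psi_yy). Second derivatives: psi_xx(-4)=128, psi_xx(0)=-64, psi_xx(4)=128; psi_yy(-3)=288, psi_yy(1)=-96, psi_yy(3)=144.
Local maxima occur where both diagonal entries negative: (0, 1). Count: 1.

1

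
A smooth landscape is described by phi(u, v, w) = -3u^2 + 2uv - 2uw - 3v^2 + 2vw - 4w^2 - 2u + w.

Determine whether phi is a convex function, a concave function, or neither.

phi is quadratic, so its Hessian is the constant matrix H = [[-6, 2, -2], [2, -6, 2], [-2, 2, -8]].
Leading principal minors: -6, 32, -224.
Signs alternate −, +, − ⇒ H ≺ 0 ⇒ concave.

concave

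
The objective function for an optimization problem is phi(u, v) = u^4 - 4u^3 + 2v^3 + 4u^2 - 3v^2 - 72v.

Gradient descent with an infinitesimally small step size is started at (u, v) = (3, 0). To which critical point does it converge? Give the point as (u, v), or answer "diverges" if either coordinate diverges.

phi is separable, so gradient descent decouples: u follows -∂phi/∂u, v follows -∂phi/∂v.
∂phi/∂u = 4u(u - 2)(u - 1); at u=3 this is 24, so u decreases.
∂phi/∂v = 6(v - 4)(v + 3); at v=0 this is -72, so v increases.
u converges to its nearest critical value 2 (a local min of the u-part); v converges to 4. The iterate converges to (2, 4).

(2, 4)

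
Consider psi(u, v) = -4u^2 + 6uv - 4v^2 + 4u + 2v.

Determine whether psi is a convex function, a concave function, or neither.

psi is quadratic, so its Hessian is the constant matrix H = [[-8, 6], [6, -8]].
det(H) = 28, tr(H) = -16.
det(H) > 0 and tr(H) < 0, so H is negative definite everywhere: concave.

concave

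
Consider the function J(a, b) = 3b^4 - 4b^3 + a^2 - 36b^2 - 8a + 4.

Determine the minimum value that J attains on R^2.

J(a,b) separates as P(a) + Q(b) + 4, so its minimum is min P + min Q + 4.
P'(a) = 2a - 8 vanishes at a ∈ {4}; Q'(b) = 12b(b - 3)(b + 2) vanishes at b ∈ {-2, 0, 3}.
Local minima of P (where P''>0): P(4)=-16. Local minima of Q: Q(-2)=-64, Q(3)=-189.
So the global minimum of J is P(4) + Q(3) + 4 = -16 − 189 + 4 = -201, attained at (4, 3).

-201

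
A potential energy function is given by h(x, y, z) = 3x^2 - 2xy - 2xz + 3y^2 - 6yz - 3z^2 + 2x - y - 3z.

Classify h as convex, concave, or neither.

neither

h is quadratic, so its Hessian is the constant matrix H = [[6, -2, -2], [-2, 6, -6], [-2, -6, -6]].
Leading principal minors: 6, 32, -480.
Neither pattern holds ⇒ H is indefinite ⇒ neither convex nor concave.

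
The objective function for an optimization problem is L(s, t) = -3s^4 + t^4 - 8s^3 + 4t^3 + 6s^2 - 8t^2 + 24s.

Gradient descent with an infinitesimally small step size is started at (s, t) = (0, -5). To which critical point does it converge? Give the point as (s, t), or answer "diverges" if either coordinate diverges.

(-1, -4)

L is separable, so gradient descent decouples: s follows -∂L/∂s, t follows -∂L/∂t.
∂L/∂s = -12(s - 1)(s + 1)(s + 2); at s=0 this is 24, so s decreases.
∂L/∂t = 4t(t - 1)(t + 4); at t=-5 this is -120, so t increases.
s converges to its nearest critical value -1 (a local min of the s-part); t converges to -4. The iterate converges to (-1, -4).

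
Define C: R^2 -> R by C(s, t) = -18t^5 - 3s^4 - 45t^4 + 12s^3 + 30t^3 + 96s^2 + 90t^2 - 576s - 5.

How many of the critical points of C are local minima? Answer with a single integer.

C separates as a function of s plus a function of t, so ∇C=0 decouples.
∂C/∂s = -12(s - 4)(s - 3)(s + 4) = 0 at s ∈ {-4, 3, 4}; ∂C/∂t = -90t(t - 1)(t + 1)(t + 2) = 0 at t ∈ {-2, -1, 0, 1}.
The Hessian is diagonal: diag(C_ss, C_tt). Second derivatives: C_ss(-4)=-672, C_ss(3)=84, C_ss(4)=-96; C_tt(-2)=540, C_tt(-1)=-180, C_tt(0)=180, C_tt(1)=-540.
Local minima occur where both diagonal entries positive: (3, -2), (3, 0). Count: 2.

2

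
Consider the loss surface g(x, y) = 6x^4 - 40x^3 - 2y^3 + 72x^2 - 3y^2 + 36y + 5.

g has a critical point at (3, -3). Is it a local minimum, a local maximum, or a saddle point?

local minimum

The mixed partial ∂²g/∂x∂y is 0, so the Hessian at any point is diag(g_xx, g_yy) = diag(24(3x^2 - 10x + 6), -6(2y + 1)).
At (3, -3): H = diag(72, 30).
Both eigenvalues are positive, so H is positive definite: a local minimum.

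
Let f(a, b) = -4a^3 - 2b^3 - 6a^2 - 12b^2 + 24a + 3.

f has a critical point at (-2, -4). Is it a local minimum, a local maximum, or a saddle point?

The mixed partial ∂²f/∂a∂b is 0, so the Hessian at any point is diag(f_aa, f_bb) = diag(-12(2a + 1), -12(b + 2)).
At (-2, -4): H = diag(36, 24).
Both eigenvalues are positive, so H is positive definite: a local minimum.

local minimum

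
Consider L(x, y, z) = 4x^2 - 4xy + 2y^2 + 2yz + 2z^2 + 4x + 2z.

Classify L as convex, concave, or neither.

L is quadratic, so its Hessian is the constant matrix H = [[8, -4, 0], [-4, 4, 2], [0, 2, 4]].
Leading principal minors: 8, 16, 32.
All positive ⇒ H ≻ 0 ⇒ convex.

convex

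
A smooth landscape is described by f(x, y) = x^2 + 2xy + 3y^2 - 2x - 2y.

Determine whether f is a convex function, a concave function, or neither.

convex

f is quadratic, so its Hessian is the constant matrix H = [[2, 2], [2, 6]].
det(H) = 8, tr(H) = 8.
det(H) > 0 and tr(H) > 0, so H is positive definite everywhere: convex.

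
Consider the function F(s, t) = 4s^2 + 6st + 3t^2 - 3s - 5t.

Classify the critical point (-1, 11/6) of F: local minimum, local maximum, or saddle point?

local minimum

The Hessian of F is constant: H = [[8, 6], [6, 6]].
det(H) = 8·6 − 6² = 12.
det(H) > 0 and tr(H) = 14 > 0, so H is positive definite and the point is a local minimum.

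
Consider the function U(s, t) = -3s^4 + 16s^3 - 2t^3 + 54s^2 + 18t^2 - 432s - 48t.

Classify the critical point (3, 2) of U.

The mixed partial ∂²U/∂s∂t is 0, so the Hessian at any point is diag(U_ss, U_tt) = diag(12(-3s^2 + 8s + 9), 12(-t + 3)).
At (3, 2): H = diag(72, 12).
Both eigenvalues are positive, so H is positive definite: a local minimum.

local minimum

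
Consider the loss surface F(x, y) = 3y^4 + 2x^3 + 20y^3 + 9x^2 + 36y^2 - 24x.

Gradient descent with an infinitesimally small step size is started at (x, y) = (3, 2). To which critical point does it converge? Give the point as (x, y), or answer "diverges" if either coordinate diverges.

(1, 0)

F is separable, so gradient descent decouples: x follows -∂F/∂x, y follows -∂F/∂y.
∂F/∂x = 6(x - 1)(x + 4); at x=3 this is 84, so x decreases.
∂F/∂y = 12y(y + 2)(y + 3); at y=2 this is 480, so y decreases.
x converges to its nearest critical value 1 (a local min of the x-part); y converges to 0. The iterate converges to (1, 0).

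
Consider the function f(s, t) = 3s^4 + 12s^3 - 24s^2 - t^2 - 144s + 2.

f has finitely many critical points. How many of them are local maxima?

f separates as a function of s plus a function of t, so ∇f=0 decouples.
∂f/∂s = 12(s - 2)(s + 2)(s + 3) = 0 at s ∈ {-3, -2, 2}; ∂f/∂t = -2t = 0 at t ∈ {0}.
The Hessian is diagonal: diag(f_ss, f_tt). Second derivatives: f_ss(-3)=60, f_ss(-2)=-48, f_ss(2)=240; f_tt(0)=-2.
Local maxima occur where both diagonal entries negative: (-2, 0). Count: 1.

1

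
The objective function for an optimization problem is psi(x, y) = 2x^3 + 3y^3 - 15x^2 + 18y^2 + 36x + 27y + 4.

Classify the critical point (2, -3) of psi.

The mixed partial ∂²psi/∂x∂y is 0, so the Hessian at any point is diag(psi_xx, psi_yy) = diag(6(2x - 5), 18(y + 2)).
At (2, -3): H = diag(-6, -18).
Both eigenvalues are negative, so H is negative definite: a local maximum.

local maximum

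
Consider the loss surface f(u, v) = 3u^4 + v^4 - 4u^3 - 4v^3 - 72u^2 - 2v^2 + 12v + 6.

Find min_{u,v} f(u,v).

f(u,v) separates as P(u) + Q(v) + 6, so its minimum is min P + min Q + 6.
P'(u) = 12u(u - 4)(u + 3) vanishes at u ∈ {-3, 0, 4}; Q'(v) = 4(v - 3)(v - 1)(v + 1) vanishes at v ∈ {-1, 1, 3}.
Local minima of P (where P''>0): P(-3)=-297, P(4)=-640. Local minima of Q: Q(-1)=-9, Q(3)=-9.
So the global minimum of f is P(4) + Q(-1) + 6 = -640 − 9 + 6 = -643, attained at (4, -1).

-643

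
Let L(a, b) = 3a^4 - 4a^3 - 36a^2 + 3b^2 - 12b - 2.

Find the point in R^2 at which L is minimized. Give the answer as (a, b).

(3, 2)

L(a,b) separates as P(a) + Q(b) − 2, so its minimum is min P + min Q − 2.
P'(a) = 12a(a - 3)(a + 2) vanishes at a ∈ {-2, 0, 3}; Q'(b) = 6b - 12 vanishes at b ∈ {2}.
Local minima of P (where P''>0): P(-2)=-64, P(3)=-189. Local minima of Q: Q(2)=-12.
So the global minimum of L is P(3) + Q(2) − 2 = -189 − 12 − 2 = -203, attained at (3, 2).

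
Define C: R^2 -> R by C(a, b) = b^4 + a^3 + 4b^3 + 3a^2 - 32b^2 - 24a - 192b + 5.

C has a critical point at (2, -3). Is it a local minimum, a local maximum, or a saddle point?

saddle point

The mixed partial ∂²C/∂a∂b is 0, so the Hessian at any point is diag(C_aa, C_bb) = diag(6(a + 1), 4(3b^2 + 6b - 16)).
At (2, -3): H = diag(18, -28).
The eigenvalues have opposite signs, so H is indefinite: a saddle point.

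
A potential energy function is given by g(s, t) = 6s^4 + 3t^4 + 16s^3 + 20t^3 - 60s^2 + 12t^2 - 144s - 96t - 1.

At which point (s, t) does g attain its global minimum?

g(s,t) separates as P(s) + Q(t) − 1, so its minimum is min P + min Q − 1.
P'(s) = 24(s - 2)(s + 1)(s + 3) vanishes at s ∈ {-3, -1, 2}; Q'(t) = 12(t - 1)(t + 2)(t + 4) vanishes at t ∈ {-4, -2, 1}.
Local minima of P (where P''>0): P(-3)=-54, P(2)=-304. Local minima of Q: Q(-4)=64, Q(1)=-61.
So the global minimum of g is P(2) + Q(1) − 1 = -304 − 61 − 1 = -366, attained at (2, 1).

(2, 1)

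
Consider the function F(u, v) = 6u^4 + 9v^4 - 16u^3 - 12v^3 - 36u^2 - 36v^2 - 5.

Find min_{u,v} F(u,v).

F(u,v) separates as P(u) + Q(v) − 5, so its minimum is min P + min Q − 5.
P'(u) = 24u(u - 3)(u + 1) vanishes at u ∈ {-1, 0, 3}; Q'(v) = 36v(v - 2)(v + 1) vanishes at v ∈ {-1, 0, 2}.
Local minima of P (where P''>0): P(-1)=-14, P(3)=-270. Local minima of Q: Q(-1)=-15, Q(2)=-96.
So the global minimum of F is P(3) + Q(2) − 5 = -270 − 96 − 5 = -371, attained at (3, 2).

-371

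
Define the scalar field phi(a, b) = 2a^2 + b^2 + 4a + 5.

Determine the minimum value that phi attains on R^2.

3

phi(a,b) separates as P(a) + Q(b) + 5, so its minimum is min P + min Q + 5.
P'(a) = 4a + 4 vanishes at a ∈ {-1}; Q'(b) = 2b vanishes at b ∈ {0}.
Local minima of P (where P''>0): P(-1)=-2. Local minima of Q: Q(0)=0.
So the global minimum of phi is P(-1) + Q(0) + 5 = -2 + 0 + 5 = 3, attained at (-1, 0).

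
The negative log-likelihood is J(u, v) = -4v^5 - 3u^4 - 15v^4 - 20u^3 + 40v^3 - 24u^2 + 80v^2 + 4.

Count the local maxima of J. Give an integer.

J separates as a function of u plus a function of v, so ∇J=0 decouples.
∂J/∂u = -12u(u + 1)(u + 4) = 0 at u ∈ {-4, -1, 0}; ∂J/∂v = -20v(v - 2)(v + 1)(v + 4) = 0 at v ∈ {-4, -1, 0, 2}.
The Hessian is diagonal: diag(J_uu, J_vv). Second derivatives: J_uu(-4)=-144, J_uu(-1)=36, J_uu(0)=-48; J_vv(-4)=1440, J_vv(-1)=-180, J_vv(0)=160, J_vv(2)=-720.
Local maxima occur where both diagonal entries negative: (-4, -1), (-4, 2), (0, -1), (0, 2). Count: 4.

4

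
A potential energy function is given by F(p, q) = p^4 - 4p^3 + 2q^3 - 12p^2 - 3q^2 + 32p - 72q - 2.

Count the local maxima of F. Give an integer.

F separates as a function of p plus a function of q, so ∇F=0 decouples.
∂F/∂p = 4(p - 4)(p - 1)(p + 2) = 0 at p ∈ {-2, 1, 4}; ∂F/∂q = 6(q - 4)(q + 3) = 0 at q ∈ {-3, 4}.
The Hessian is diagonal: diag(F_pp, F_qq). Second derivatives: F_pp(-2)=72, F_pp(1)=-36, F_pp(4)=72; F_qq(-3)=-42, F_qq(4)=42.
Local maxima occur where both diagonal entries negative: (1, -3). Count: 1.

1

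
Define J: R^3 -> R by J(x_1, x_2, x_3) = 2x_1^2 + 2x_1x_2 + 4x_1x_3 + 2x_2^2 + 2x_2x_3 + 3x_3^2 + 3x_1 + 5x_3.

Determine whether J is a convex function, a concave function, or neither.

J is quadratic, so its Hessian is the constant matrix H = [[4, 2, 4], [2, 4, 2], [4, 2, 6]].
Leading principal minors: 4, 12, 24.
All positive ⇒ H ≻ 0 ⇒ convex.

convex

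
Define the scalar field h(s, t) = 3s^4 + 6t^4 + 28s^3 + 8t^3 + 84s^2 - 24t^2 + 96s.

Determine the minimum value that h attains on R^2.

h(s,t) separates as P(s) + Q(t), so its minimum is min P + min Q.
P'(s) = 12(s + 1)(s + 2)(s + 4) vanishes at s ∈ {-4, -2, -1}; Q'(t) = 24t(t - 1)(t + 2) vanishes at t ∈ {-2, 0, 1}.
Local minima of P (where P''>0): P(-4)=-64, P(-1)=-37. Local minima of Q: Q(-2)=-64, Q(1)=-10.
So the global minimum of h is P(-4) + Q(-2) = -64 − 64 = -128, attained at (-4, -2).

-128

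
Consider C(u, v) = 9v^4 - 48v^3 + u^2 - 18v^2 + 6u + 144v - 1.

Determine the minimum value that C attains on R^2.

-490

C(u,v) separates as P(u) + Q(v) − 1, so its minimum is min P + min Q − 1.
P'(u) = 2u + 6 vanishes at u ∈ {-3}; Q'(v) = 36(v - 4)(v - 1)(v + 1) vanishes at v ∈ {-1, 1, 4}.
Local minima of P (where P''>0): P(-3)=-9. Local minima of Q: Q(-1)=-105, Q(4)=-480.
So the global minimum of C is P(-3) + Q(4) − 1 = -9 − 480 − 1 = -490, attained at (-3, 4).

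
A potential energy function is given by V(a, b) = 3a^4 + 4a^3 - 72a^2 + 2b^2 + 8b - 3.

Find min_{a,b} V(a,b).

-651

V(a,b) separates as P(a) + Q(b) − 3, so its minimum is min P + min Q − 3.
P'(a) = 12a(a - 3)(a + 4) vanishes at a ∈ {-4, 0, 3}; Q'(b) = 4b + 8 vanishes at b ∈ {-2}.
Local minima of P (where P''>0): P(-4)=-640, P(3)=-297. Local minima of Q: Q(-2)=-8.
So the global minimum of V is P(-4) + Q(-2) − 3 = -640 − 8 − 3 = -651, attained at (-4, -2).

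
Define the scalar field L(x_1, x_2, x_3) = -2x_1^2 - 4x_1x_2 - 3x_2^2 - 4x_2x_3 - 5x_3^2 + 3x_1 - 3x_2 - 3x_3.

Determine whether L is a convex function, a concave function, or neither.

concave

L is quadratic, so its Hessian is the constant matrix H = [[-4, -4, 0], [-4, -6, -4], [0, -4, -10]].
Leading principal minors: -4, 8, -16.
Signs alternate −, +, − ⇒ H ≺ 0 ⇒ concave.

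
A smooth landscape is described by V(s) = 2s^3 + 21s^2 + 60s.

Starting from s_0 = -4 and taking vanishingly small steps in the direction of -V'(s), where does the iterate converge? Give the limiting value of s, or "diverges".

-2

V'(s) = 6(s + 2)(s + 5), so V'(-4) = -12.
Gradient descent moves in the -V' direction, i.e. s is increasing.
The nearest critical point in that direction is s = -2, where V'' = 18 > 0 (a local minimum). The iterate converges there.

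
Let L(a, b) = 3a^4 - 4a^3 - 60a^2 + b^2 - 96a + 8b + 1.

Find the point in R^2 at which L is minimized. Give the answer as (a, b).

(4, -4)

L(a,b) separates as P(a) + Q(b) + 1, so its minimum is min P + min Q + 1.
P'(a) = 12(a - 4)(a + 1)(a + 2) vanishes at a ∈ {-2, -1, 4}; Q'(b) = 2b + 8 vanishes at b ∈ {-4}.
Local minima of P (where P''>0): P(-2)=32, P(4)=-832. Local minima of Q: Q(-4)=-16.
So the global minimum of L is P(4) + Q(-4) + 1 = -832 − 16 + 1 = -847, attained at (4, -4).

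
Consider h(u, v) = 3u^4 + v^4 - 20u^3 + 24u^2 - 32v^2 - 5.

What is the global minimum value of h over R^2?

h(u,v) separates as P(u) + Q(v) − 5, so its minimum is min P + min Q − 5.
P'(u) = 12u(u - 4)(u - 1) vanishes at u ∈ {0, 1, 4}; Q'(v) = 4v(v - 4)(v + 4) vanishes at v ∈ {-4, 0, 4}.
Local minima of P (where P''>0): P(0)=0, P(4)=-128. Local minima of Q: Q(-4)=-256, Q(4)=-256.
So the global minimum of h is P(4) + Q(-4) − 5 = -128 − 256 − 5 = -389, attained at (4, -4).

-389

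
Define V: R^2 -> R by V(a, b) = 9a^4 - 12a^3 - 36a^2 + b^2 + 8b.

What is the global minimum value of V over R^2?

-112

V(a,b) separates as P(a) + Q(b), so its minimum is min P + min Q.
P'(a) = 36a(a - 2)(a + 1) vanishes at a ∈ {-1, 0, 2}; Q'(b) = 2b + 8 vanishes at b ∈ {-4}.
Local minima of P (where P''>0): P(-1)=-15, P(2)=-96. Local minima of Q: Q(-4)=-16.
So the global minimum of V is P(2) + Q(-4) = -96 − 16 = -112, attained at (2, -4).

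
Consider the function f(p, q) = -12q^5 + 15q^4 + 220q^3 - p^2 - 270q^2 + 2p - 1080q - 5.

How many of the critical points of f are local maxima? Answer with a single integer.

f separates as a function of p plus a function of q, so ∇f=0 decouples.
∂f/∂p = -2(p - 1) = 0 at p ∈ {1}; ∂f/∂q = -60(q - 3)(q - 2)(q + 1)(q + 3) = 0 at q ∈ {-3, -1, 2, 3}.
The Hessian is diagonal: diag(f_pp, f_qq). Second derivatives: f_pp(1)=-2; f_qq(-3)=3600, f_qq(-1)=-1440, f_qq(2)=900, f_qq(3)=-1440.
Local maxima occur where both diagonal entries negative: (1, -1), (1, 3). Count: 2.

2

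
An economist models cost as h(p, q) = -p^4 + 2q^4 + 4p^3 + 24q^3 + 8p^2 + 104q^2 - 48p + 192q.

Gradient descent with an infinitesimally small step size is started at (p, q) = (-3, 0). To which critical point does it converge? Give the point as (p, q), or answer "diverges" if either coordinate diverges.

h is separable, so gradient descent decouples: p follows -∂h/∂p, q follows -∂h/∂q.
∂h/∂p = -4(p - 3)(p - 2)(p + 2); at p=-3 this is 120, so p decreases.
∂h/∂q = 8(q + 2)(q + 3)(q + 4); at q=0 this is 192, so q decreases.
The p-coordinate has no critical point in that direction and runs off to infinity.

diverges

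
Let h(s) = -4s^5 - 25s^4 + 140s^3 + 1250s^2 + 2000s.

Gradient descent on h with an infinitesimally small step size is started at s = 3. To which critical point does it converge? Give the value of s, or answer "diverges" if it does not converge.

h'(s) = -20(s - 5)(s + 1)(s + 4)(s + 5), so h'(3) = 8960.
Gradient descent moves in the -h' direction, i.e. s is decreasing.
The nearest critical point in that direction is s = -1, where h'' = 1440 > 0 (a local minimum). The iterate converges there.

-1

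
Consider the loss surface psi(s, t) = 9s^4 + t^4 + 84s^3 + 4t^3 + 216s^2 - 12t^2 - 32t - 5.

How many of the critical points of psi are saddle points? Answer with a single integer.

4

psi separates as a function of s plus a function of t, so ∇psi=0 decouples.
∂psi/∂s = 36s(s + 3)(s + 4) = 0 at s ∈ {-4, -3, 0}; ∂psi/∂t = 4(t - 2)(t + 1)(t + 4) = 0 at t ∈ {-4, -1, 2}.
The Hessian is diagonal: diag(psi_ss, psi_tt). Second derivatives: psi_ss(-4)=144, psi_ss(-3)=-108, psi_ss(0)=432; psi_tt(-4)=72, psi_tt(-1)=-36, psi_tt(2)=72.
Saddle points occur where the two diagonal entries have opposite signs: (-4, -1), (-3, -4), (-3, 2), (0, -1). Count: 4.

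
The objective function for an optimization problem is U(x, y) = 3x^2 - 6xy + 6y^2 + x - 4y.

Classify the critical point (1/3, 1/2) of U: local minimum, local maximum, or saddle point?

local minimum

The Hessian of U is constant: H = [[6, -6], [-6, 12]].
det(H) = 6·12 − (-6)² = 36.
det(H) > 0 and tr(H) = 18 > 0, so H is positive definite and the point is a local minimum.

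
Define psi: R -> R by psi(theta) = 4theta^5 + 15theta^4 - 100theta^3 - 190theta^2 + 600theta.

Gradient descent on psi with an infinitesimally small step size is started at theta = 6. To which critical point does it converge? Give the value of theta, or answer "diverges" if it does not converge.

3

psi'(theta) = 20(theta - 3)(theta - 1)(theta + 2)(theta + 5), so psi'(6) = 26400.
Gradient descent moves in the -psi' direction, i.e. theta is decreasing.
The nearest critical point in that direction is theta = 3, where psi'' = 1600 > 0 (a local minimum). The iterate converges there.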